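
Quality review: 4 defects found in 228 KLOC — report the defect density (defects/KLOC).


Defect density = defects / KLOC
Defect density = 4 / 228
Defect density = 0.018 defects/KLOC

0.018 defects/KLOC


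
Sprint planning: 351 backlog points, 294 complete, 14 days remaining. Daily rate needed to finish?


Formula: Required rate = Remaining points / Days left
Remaining = 351 - 294 = 57 points
Required rate = 57 / 14 = 4.07 points/day

4.07 points/day


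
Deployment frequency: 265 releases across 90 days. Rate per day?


Formula: deployments per day = releases / days
= 265 / 90
= 2.944 deploys/day
(equivalently, 20.61 deploys/week)

2.944 deploys/day


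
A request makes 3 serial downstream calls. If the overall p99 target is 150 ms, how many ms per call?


Formula: per_stage = total_budget / stages
per_stage = 150 / 3
per_stage = 50.0 ms

50.0 ms


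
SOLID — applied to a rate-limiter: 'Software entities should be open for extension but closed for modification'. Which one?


This describes the Open/Closed Principle (OCP)

Open/Closed Principle (OCP)


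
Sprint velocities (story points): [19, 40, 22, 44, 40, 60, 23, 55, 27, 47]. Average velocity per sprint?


Formula: Avg velocity = Total points / Number of sprints
Points: [19, 40, 22, 44, 40, 60, 23, 55, 27, 47]
Sum = 19 + 40 + 22 + 44 + 40 + 60 + 23 + 55 + 27 + 47 = 377
Avg velocity = 377 / 10 = 37.7 points/sprint

37.7 points/sprint


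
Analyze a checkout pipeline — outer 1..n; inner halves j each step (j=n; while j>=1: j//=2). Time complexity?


Reasoning: n times log n
Complexity: O(n log n)

O(n log n)


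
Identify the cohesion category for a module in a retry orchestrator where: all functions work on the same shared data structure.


Reasoning: Functions share data
Type: Communicational cohesion

Communicational cohesion


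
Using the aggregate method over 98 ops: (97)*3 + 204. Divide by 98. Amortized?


Formula: Amortized cost = Total cost / Operations
Total cost = (97 * 3) + (1 * 204)
Total cost = 291 + 204 = 495
Amortized = 495 / 98 = 5.051

5.051


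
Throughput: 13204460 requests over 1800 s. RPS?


Formula: throughput = requests / seconds
throughput = 13204460 / 1800
throughput = 7335.81 requests/second

7335.81 requests/second


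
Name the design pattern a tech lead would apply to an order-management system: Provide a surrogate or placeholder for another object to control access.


This matches the Proxy pattern

Proxy


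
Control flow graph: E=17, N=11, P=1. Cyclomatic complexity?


Formula: V(G) = E - N + 2P
V(G) = 17 - 11 + 2*1
V(G) = 6 + 2
V(G) = 8

8


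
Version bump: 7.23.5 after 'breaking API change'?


Current: 7.23.5
Change category: 'breaking API change' → major bump
SemVer rule: major bump → increment MAJOR, reset MINOR and PATCH to 0
New: 8.0.0

8.0.0


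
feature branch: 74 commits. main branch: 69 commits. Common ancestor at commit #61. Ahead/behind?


Common ancestor: commit #61
feature commits after divergence: 74 - 61 = 13
main commits after divergence: 69 - 61 = 8
feature is 13 commits ahead of main
main is 8 commits ahead of feature

feature ahead: 13, main ahead: 8


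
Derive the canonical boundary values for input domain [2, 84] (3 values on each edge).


Range: [2, 84]
Boundaries: just below min, min, min+1, max-1, max, just above max
Values: [1, 2, 3, 83, 84, 85]

[1, 2, 3, 83, 84, 85]


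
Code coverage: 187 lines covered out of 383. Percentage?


Coverage = covered / total * 100
Coverage = 187 / 383 * 100
Coverage = 48.83%

48.83%


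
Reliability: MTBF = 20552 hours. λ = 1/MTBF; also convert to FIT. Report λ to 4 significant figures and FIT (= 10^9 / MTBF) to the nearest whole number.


Formula: λ = 1 / MTBF; FIT = λ × 1e9 = 1e9 / MTBF
λ = 1 / 20552 ≈ 4.866e-05 failures/hour
FIT = 1e9 / 20552 ≈ 48657 failures per 1e9 hours (nearest whole number)

λ = 4.866e-05 /h, FIT = 48657


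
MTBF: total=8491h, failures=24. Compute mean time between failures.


Formula: MTBF = Total operating time / Number of failures
MTBF = 8491 / 24
MTBF = 353.79 hours

353.79 hours


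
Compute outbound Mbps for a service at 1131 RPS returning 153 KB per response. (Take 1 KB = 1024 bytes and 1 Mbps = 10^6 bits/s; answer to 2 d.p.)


Formula: Mbps = payload_bytes * RPS * 8 / 1e6
Payload per request = 153 KB = 153 * 1024 = 156672 bytes
Total bytes/sec = 156672 * 1131 = 177196032
Total bits/sec = 177196032 * 8 = 1417568256
Mbps = 1417568256 / 1e6 = 1417.57

1417.57 Mbps


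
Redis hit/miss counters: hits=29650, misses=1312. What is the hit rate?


Formula: hit rate = hits / (hits + misses) * 100
hit rate = 29650 / (29650 + 1312) * 100
hit rate = 29650 / 30962 * 100
hit rate = 95.76%

95.76%


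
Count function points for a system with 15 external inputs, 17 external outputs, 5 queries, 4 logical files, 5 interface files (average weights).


UFP = EI*4 + EO*5 + EQ*4 + ILF*10 + EIF*7
UFP = 15*4 + 17*5 + 5*4 + 4*10 + 5*7
UFP = 60 + 85 + 20 + 40 + 35
UFP = 240

240


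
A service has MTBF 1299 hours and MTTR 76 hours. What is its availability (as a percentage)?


Availability = MTBF / (MTBF + MTTR)
Availability = 1299 / (1299 + 76)
Availability = 1299 / 1375
Availability = 94.4727%

94.4727%


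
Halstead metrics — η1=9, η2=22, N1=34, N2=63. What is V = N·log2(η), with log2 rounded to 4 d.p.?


Formula: V = N * log2(η), where N = N1 + N2 and η = η1 + η2
η = 9 + 22 = 31
N = 34 + 63 = 97
log2(31) ≈ 4.9542
V = 97 * 4.9542 = 480.56

480.56


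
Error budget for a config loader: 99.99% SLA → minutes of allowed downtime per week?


Formula: allowed downtime = period * (100 - SLA) / 100
Period (week) = 10080 minutes
Unavailability fraction = (100 - 99.99) / 100
Allowed downtime = 10080 * (100 - 99.99) / 100
Allowed downtime = 1.008 minutes

1.008 minutes


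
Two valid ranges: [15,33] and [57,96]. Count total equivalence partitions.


Valid ranges: [15,33] and [57,96]
Class 1: x < 15 — invalid
Class 2: 15 ≤ x ≤ 33 — valid
Class 3: 33 < x < 57 — invalid (gap between ranges)
Class 4: 57 ≤ x ≤ 96 — valid
Class 5: x > 96 — invalid
Total equivalence classes: 5

5 equivalence classes


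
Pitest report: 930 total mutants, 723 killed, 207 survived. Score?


Mutation score = killed / total * 100
Mutation score = 723 / 930 * 100
Mutation score = 77.74%

77.74%


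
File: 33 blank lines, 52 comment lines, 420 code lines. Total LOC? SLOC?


Total LOC = blank + comment + code
Total LOC = 33 + 52 + 420 = 505
SLOC (source only) = code = 420

Total LOC: 505, SLOC: 420


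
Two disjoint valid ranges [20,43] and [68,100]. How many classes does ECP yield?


Valid ranges: [20,43] and [68,100]
Class 1: x < 20 — invalid
Class 2: 20 ≤ x ≤ 43 — valid
Class 3: 43 < x < 68 — invalid (gap between ranges)
Class 4: 68 ≤ x ≤ 100 — valid
Class 5: x > 100 — invalid
Total equivalence classes: 5

5 equivalence classes


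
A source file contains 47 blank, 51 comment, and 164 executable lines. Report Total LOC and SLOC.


Total LOC = blank + comment + code
Total LOC = 47 + 51 + 164 = 262
SLOC (source only) = code = 164

Total LOC: 262, SLOC: 164


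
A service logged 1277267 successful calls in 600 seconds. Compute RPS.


Formula: throughput = requests / seconds
throughput = 1277267 / 600
throughput = 2128.78 requests/second

2128.78 requests/second


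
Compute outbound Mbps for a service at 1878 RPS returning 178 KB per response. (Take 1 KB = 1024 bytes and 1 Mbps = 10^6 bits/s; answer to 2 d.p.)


Formula: Mbps = payload_bytes * RPS * 8 / 1e6
Payload per request = 178 KB = 178 * 1024 = 182272 bytes
Total bytes/sec = 182272 * 1878 = 342306816
Total bits/sec = 342306816 * 8 = 2738454528
Mbps = 2738454528 / 1e6 = 2738.45

2738.45 Mbps


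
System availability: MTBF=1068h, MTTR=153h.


Availability = MTBF / (MTBF + MTTR)
Availability = 1068 / (1068 + 153)
Availability = 1068 / 1221
Availability = 87.4693%

87.4693%


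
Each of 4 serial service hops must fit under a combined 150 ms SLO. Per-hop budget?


Formula: per_stage = total_budget / stages
per_stage = 150 / 4
per_stage = 37.5 ms

37.5 ms


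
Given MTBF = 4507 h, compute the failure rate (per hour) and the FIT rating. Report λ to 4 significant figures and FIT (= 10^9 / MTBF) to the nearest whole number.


Formula: λ = 1 / MTBF; FIT = λ × 1e9 = 1e9 / MTBF
λ = 1 / 4507 ≈ 2.219e-04 failures/hour
FIT = 1e9 / 4507 ≈ 221877 failures per 1e9 hours (nearest whole number)

λ = 2.219e-04 /h, FIT = 221877


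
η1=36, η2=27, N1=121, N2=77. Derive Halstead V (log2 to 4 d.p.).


Formula: V = N * log2(η), where N = N1 + N2 and η = η1 + η2
η = 36 + 27 = 63
N = 121 + 77 = 198
log2(63) ≈ 5.9773
V = 198 * 5.9773 = 1183.51

1183.51


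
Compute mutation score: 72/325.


Mutation score = killed / total * 100
Mutation score = 72 / 325 * 100
Mutation score = 22.15%

22.15%


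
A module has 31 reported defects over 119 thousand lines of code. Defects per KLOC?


Defect density = defects / KLOC
Defect density = 31 / 119
Defect density = 0.261 defects/KLOC

0.261 defects/KLOC


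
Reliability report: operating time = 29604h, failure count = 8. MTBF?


Formula: MTBF = Total operating time / Number of failures
MTBF = 29604 / 8
MTBF = 3700.5 hours

3700.5 hours


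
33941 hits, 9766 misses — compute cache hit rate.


Formula: hit rate = hits / (hits + misses) * 100
hit rate = 33941 / (33941 + 9766) * 100
hit rate = 33941 / 43707 * 100
hit rate = 77.66%

77.66%


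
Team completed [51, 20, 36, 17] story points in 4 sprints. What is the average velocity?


Formula: Avg velocity = Total points / Number of sprints
Points: [51, 20, 36, 17]
Sum = 51 + 20 + 36 + 17 = 124
Avg velocity = 124 / 4 = 31.0 points/sprint

31.0 points/sprint


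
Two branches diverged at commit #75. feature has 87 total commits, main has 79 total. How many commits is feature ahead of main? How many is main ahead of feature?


Common ancestor: commit #75
feature commits after divergence: 87 - 75 = 12
main commits after divergence: 79 - 75 = 4
feature is 12 commits ahead of main
main is 4 commits ahead of feature

feature ahead: 12, main ahead: 4


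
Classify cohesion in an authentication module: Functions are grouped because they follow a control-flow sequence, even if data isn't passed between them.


Reasoning: Grouped by order of execution within a routine, not by data flow
Type: Procedural cohesion

Procedural cohesion


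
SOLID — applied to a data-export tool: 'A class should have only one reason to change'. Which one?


This describes the Single Responsibility Principle (SRP)

Single Responsibility Principle (SRP)


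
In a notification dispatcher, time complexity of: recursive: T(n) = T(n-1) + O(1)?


Reasoning: linear recursion with constant work per frame
Complexity: O(n)

O(n)


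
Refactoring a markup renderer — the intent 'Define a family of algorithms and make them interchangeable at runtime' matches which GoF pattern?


This matches the Strategy pattern

Strategy


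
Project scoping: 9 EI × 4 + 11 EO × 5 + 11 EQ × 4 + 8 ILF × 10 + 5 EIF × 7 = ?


UFP = EI*4 + EO*5 + EQ*4 + ILF*10 + EIF*7
UFP = 9*4 + 11*5 + 11*4 + 8*10 + 5*7
UFP = 36 + 55 + 44 + 80 + 35
UFP = 250

250


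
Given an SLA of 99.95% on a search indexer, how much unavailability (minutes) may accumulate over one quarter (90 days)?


Formula: allowed downtime = period * (100 - SLA) / 100
Period (quarter (90 days)) = 129600 minutes
Unavailability fraction = (100 - 99.95) / 100
Allowed downtime = 129600 * (100 - 99.95) / 100
Allowed downtime = 64.8 minutes

64.8 minutes


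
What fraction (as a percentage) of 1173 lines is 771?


Coverage = covered / total * 100
Coverage = 771 / 1173 * 100
Coverage = 65.73%

65.73%


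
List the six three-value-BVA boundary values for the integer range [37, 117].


Range: [37, 117]
Boundaries: just below min, min, min+1, max-1, max, just above max
Values: [36, 37, 38, 116, 117, 118]

[36, 37, 38, 116, 117, 118]


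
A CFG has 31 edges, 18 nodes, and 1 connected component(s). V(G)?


Formula: V(G) = E - N + 2P
V(G) = 31 - 18 + 2*1
V(G) = 13 + 2
V(G) = 15

15


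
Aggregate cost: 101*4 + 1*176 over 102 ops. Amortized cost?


Formula: Amortized cost = Total cost / Operations
Total cost = (101 * 4) + (1 * 176)
Total cost = 404 + 176 = 580
Amortized = 580 / 102 = 5.6863

5.6863


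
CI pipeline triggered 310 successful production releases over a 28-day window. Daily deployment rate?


Formula: deployments per day = releases / days
= 310 / 28
= 11.071 deploys/day
(equivalently, 77.5 deploys/week)

11.071 deploys/day


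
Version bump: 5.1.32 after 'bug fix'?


Current: 5.1.32
Change category: 'bug fix' → patch bump
SemVer rule: patch bump → increment PATCH (MAJOR and MINOR unchanged)
New: 5.1.33

5.1.33


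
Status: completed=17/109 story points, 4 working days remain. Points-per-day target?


Formula: Required rate = Remaining points / Days left
Remaining = 109 - 17 = 92 points
Required rate = 92 / 4 = 23.0 points/day

23.0 points/day


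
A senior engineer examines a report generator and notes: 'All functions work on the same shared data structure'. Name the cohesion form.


Reasoning: Functions share data
Type: Communicational cohesion

Communicational cohesion


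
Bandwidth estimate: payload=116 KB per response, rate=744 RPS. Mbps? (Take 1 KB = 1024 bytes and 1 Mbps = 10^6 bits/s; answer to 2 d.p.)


Formula: Mbps = payload_bytes * RPS * 8 / 1e6
Payload per request = 116 KB = 116 * 1024 = 118784 bytes
Total bytes/sec = 118784 * 744 = 88375296
Total bits/sec = 88375296 * 8 = 707002368
Mbps = 707002368 / 1e6 = 707.0

707.0 Mbps


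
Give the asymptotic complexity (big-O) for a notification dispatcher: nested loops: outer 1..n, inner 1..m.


Reasoning: product of independent bounds
Complexity: O(n*m)

O(n*m)


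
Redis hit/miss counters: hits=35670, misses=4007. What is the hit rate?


Formula: hit rate = hits / (hits + misses) * 100
hit rate = 35670 / (35670 + 4007) * 100
hit rate = 35670 / 39677 * 100
hit rate = 89.9%

89.9%


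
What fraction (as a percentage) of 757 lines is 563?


Coverage = covered / total * 100
Coverage = 563 / 757 * 100
Coverage = 74.37%

74.37%


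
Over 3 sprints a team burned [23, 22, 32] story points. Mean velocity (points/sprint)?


Formula: Avg velocity = Total points / Number of sprints
Points: [23, 22, 32]
Sum = 23 + 22 + 32 = 77
Avg velocity = 77 / 3 = 25.67 points/sprint

25.67 points/sprint


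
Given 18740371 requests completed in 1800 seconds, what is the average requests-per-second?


Formula: throughput = requests / seconds
throughput = 18740371 / 1800
throughput = 10411.32 requests/second

10411.32 requests/second


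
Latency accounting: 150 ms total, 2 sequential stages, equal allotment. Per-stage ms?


Formula: per_stage = total_budget / stages
per_stage = 150 / 2
per_stage = 75.0 ms

75.0 ms


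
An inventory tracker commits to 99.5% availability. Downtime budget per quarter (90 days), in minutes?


Formula: allowed downtime = period * (100 - SLA) / 100
Period (quarter (90 days)) = 129600 minutes
Unavailability fraction = (100 - 99.5) / 100
Allowed downtime = 129600 * (100 - 99.5) / 100
Allowed downtime = 648.0 minutes

648.0 minutes


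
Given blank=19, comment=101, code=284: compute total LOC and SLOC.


Total LOC = blank + comment + code
Total LOC = 19 + 101 + 284 = 404
SLOC (source only) = code = 284

Total LOC: 404, SLOC: 284


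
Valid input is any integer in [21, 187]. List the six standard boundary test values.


Range: [21, 187]
Boundaries: just below min, min, min+1, max-1, max, just above max
Values: [20, 21, 22, 186, 187, 188]

[20, 21, 22, 186, 187, 188]


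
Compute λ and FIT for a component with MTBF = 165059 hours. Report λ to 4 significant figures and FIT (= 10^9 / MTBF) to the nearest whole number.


Formula: λ = 1 / MTBF; FIT = λ × 1e9 = 1e9 / MTBF
λ = 1 / 165059 ≈ 6.058e-06 failures/hour
FIT = 1e9 / 165059 ≈ 6058 failures per 1e9 hours (nearest whole number)

λ = 6.058e-06 /h, FIT = 6058


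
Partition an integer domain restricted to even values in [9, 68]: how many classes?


Constraint: even integers in [9, 68]
Class 1: x < 9 — out-of-range invalid
Class 2: x in [9,68] but odd — wrong type invalid
Class 3: x in [9,68] and even — valid
Class 4: x > 68 — out-of-range invalid
Total equivalence classes: 4

4 equivalence classes


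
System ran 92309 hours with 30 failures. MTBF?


Formula: MTBF = Total operating time / Number of failures
MTBF = 92309 / 30
MTBF = 3076.97 hours

3076.97 hours


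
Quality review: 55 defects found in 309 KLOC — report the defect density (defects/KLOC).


Defect density = defects / KLOC
Defect density = 55 / 309
Defect density = 0.178 defects/KLOC

0.178 defects/KLOC


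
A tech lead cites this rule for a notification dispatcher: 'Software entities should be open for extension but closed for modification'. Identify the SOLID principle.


This describes the Open/Closed Principle (OCP)

Open/Closed Principle (OCP)


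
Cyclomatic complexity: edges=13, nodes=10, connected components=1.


Formula: V(G) = E - N + 2P
V(G) = 13 - 10 + 2*1
V(G) = 3 + 2
V(G) = 5

5


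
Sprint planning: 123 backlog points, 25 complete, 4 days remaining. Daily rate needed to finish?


Formula: Required rate = Remaining points / Days left
Remaining = 123 - 25 = 98 points
Required rate = 98 / 4 = 24.5 points/day

24.5 points/day


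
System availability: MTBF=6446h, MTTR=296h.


Availability = MTBF / (MTBF + MTTR)
Availability = 6446 / (6446 + 296)
Availability = 6446 / 6742
Availability = 95.6096%

95.6096%


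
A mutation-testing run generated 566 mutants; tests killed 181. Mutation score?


Mutation score = killed / total * 100
Mutation score = 181 / 566 * 100
Mutation score = 31.98%

31.98%


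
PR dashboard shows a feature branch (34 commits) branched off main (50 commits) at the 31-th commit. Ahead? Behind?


Common ancestor: commit #31
feature commits after divergence: 34 - 31 = 3
main commits after divergence: 50 - 31 = 19
feature is 3 commits ahead of main
main is 19 commits ahead of feature

feature ahead: 3, main ahead: 19


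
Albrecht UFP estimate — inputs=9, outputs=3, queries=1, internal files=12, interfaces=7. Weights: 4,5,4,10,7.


UFP = EI*4 + EO*5 + EQ*4 + ILF*10 + EIF*7
UFP = 9*4 + 3*5 + 1*4 + 12*10 + 7*7
UFP = 36 + 15 + 4 + 120 + 49
UFP = 224

224


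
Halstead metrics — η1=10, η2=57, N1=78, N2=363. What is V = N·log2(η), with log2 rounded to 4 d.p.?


Formula: V = N * log2(η), where N = N1 + N2 and η = η1 + η2
η = 10 + 57 = 67
N = 78 + 363 = 441
log2(67) ≈ 6.0661
V = 441 * 6.0661 = 2675.15

2675.15


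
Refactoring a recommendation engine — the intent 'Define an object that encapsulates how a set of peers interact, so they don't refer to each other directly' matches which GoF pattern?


This matches the Mediator pattern

Mediator


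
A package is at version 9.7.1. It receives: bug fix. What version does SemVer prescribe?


Current: 9.7.1
Change category: 'bug fix' → patch bump
SemVer rule: patch bump → increment PATCH (MAJOR and MINOR unchanged)
New: 9.7.2

9.7.2


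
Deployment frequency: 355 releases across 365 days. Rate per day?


Formula: deployments per day = releases / days
= 355 / 365
= 0.973 deploys/day
(equivalently, 6.81 deploys/week)

0.973 deploys/day


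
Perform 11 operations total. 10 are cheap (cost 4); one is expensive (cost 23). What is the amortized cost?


Formula: Amortized cost = Total cost / Operations
Total cost = (10 * 4) + (1 * 23)
Total cost = 40 + 23 = 63
Amortized = 63 / 11 = 5.7273

5.7273


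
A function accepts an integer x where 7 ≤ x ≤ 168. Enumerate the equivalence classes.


Valid range: [7, 168]
Class 1: x < 7 — invalid
Class 2: 7 ≤ x ≤ 168 — valid
Class 3: x > 168 — invalid
Total equivalence classes: 3

3 equivalence classes


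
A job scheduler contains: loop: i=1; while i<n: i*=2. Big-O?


Reasoning: i doubles each step so iterations are log2(n)
Complexity: O(log n)

O(log n)


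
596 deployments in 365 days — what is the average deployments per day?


Formula: deployments per day = releases / days
= 596 / 365
= 1.633 deploys/day
(equivalently, 11.43 deploys/week)

1.633 deploys/day


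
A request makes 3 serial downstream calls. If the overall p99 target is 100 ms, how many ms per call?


Formula: per_stage = total_budget / stages
per_stage = 100 / 3
per_stage = 33.33 ms

33.33 ms


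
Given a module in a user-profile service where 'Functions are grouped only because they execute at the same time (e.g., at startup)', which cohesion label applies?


Reasoning: Related by timing only
Type: Temporal cohesion

Temporal cohesion


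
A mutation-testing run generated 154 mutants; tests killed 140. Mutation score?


Mutation score = killed / total * 100
Mutation score = 140 / 154 * 100
Mutation score = 90.91%

90.91%


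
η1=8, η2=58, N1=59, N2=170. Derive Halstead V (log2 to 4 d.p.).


Formula: V = N * log2(η), where N = N1 + N2 and η = η1 + η2
η = 8 + 58 = 66
N = 59 + 170 = 229
log2(66) ≈ 6.0444
V = 229 * 6.0444 = 1384.17

1384.17


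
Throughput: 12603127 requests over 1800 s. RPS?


Formula: throughput = requests / seconds
throughput = 12603127 / 1800
throughput = 7001.74 requests/second

7001.74 requests/second


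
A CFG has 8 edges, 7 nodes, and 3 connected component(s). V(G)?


Formula: V(G) = E - N + 2P
V(G) = 8 - 7 + 2*3
V(G) = 1 + 6
V(G) = 7

7


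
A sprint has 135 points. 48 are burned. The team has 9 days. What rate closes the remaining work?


Formula: Required rate = Remaining points / Days left
Remaining = 135 - 48 = 87 points
Required rate = 87 / 9 = 9.67 points/day

9.67 points/day


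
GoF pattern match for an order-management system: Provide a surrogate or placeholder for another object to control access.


This matches the Proxy pattern

Proxy


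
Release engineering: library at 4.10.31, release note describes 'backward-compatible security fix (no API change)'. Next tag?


Current: 4.10.31
Change category: 'backward-compatible security fix (no API change)' → patch bump
SemVer rule: patch bump → increment PATCH (MAJOR and MINOR unchanged)
New: 4.10.32

4.10.32


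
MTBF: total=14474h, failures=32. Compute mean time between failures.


Formula: MTBF = Total operating time / Number of failures
MTBF = 14474 / 32
MTBF = 452.31 hours

452.31 hours


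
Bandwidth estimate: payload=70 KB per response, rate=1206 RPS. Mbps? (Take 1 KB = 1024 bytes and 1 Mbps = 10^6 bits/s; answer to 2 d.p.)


Formula: Mbps = payload_bytes * RPS * 8 / 1e6
Payload per request = 70 KB = 70 * 1024 = 71680 bytes
Total bytes/sec = 71680 * 1206 = 86446080
Total bits/sec = 86446080 * 8 = 691568640
Mbps = 691568640 / 1e6 = 691.57

691.57 Mbps


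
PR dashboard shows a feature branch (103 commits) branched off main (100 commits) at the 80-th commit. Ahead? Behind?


Common ancestor: commit #80
feature commits after divergence: 103 - 80 = 23
main commits after divergence: 100 - 80 = 20
feature is 23 commits ahead of main
main is 20 commits ahead of feature

feature ahead: 23, main ahead: 20


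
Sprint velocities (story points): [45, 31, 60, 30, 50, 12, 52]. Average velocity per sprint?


Formula: Avg velocity = Total points / Number of sprints
Points: [45, 31, 60, 30, 50, 12, 52]
Sum = 45 + 31 + 60 + 30 + 50 + 12 + 52 = 280
Avg velocity = 280 / 7 = 40.0 points/sprint

40.0 points/sprint


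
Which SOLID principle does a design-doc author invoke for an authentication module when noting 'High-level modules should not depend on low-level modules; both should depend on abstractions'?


This describes the Dependency Inversion Principle (DIP)

Dependency Inversion Principle (DIP)


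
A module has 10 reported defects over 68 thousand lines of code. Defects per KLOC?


Defect density = defects / KLOC
Defect density = 10 / 68
Defect density = 0.147 defects/KLOC

0.147 defects/KLOC


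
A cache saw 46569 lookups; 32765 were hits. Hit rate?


Formula: hit rate = hits / (hits + misses) * 100
hit rate = 32765 / (32765 + 13804) * 100
hit rate = 32765 / 46569 * 100
hit rate = 70.36%

70.36%


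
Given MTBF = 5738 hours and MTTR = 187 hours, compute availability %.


Availability = MTBF / (MTBF + MTTR)
Availability = 5738 / (5738 + 187)
Availability = 5738 / 5925
Availability = 96.8439%

96.8439%


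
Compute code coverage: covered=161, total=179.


Coverage = covered / total * 100
Coverage = 161 / 179 * 100
Coverage = 89.94%

89.94%


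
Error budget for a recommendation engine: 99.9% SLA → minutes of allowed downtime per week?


Formula: allowed downtime = period * (100 - SLA) / 100
Period (week) = 10080 minutes
Unavailability fraction = (100 - 99.9) / 100
Allowed downtime = 10080 * (100 - 99.9) / 100
Allowed downtime = 10.08 minutes

10.08 minutes


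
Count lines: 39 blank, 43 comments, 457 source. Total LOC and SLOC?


Total LOC = blank + comment + code
Total LOC = 39 + 43 + 457 = 539
SLOC (source only) = code = 457

Total LOC: 539, SLOC: 457


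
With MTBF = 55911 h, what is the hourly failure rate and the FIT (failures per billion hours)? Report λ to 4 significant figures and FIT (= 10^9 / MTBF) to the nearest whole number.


Formula: λ = 1 / MTBF; FIT = λ × 1e9 = 1e9 / MTBF
λ = 1 / 55911 ≈ 1.789e-05 failures/hour
FIT = 1e9 / 55911 ≈ 17886 failures per 1e9 hours (nearest whole number)

λ = 1.789e-05 /h, FIT = 17886


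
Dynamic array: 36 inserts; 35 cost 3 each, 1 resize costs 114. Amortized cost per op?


Formula: Amortized cost = Total cost / Operations
Total cost = (35 * 3) + (1 * 114)
Total cost = 105 + 114 = 219
Amortized = 219 / 36 = 6.0833

6.0833


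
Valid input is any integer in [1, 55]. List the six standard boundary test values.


Range: [1, 55]
Boundaries: just below min, min, min+1, max-1, max, just above max
Values: [0, 1, 2, 54, 55, 56]

[0, 1, 2, 54, 55, 56]


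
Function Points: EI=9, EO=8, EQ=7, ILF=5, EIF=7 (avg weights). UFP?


UFP = EI*4 + EO*5 + EQ*4 + ILF*10 + EIF*7
UFP = 9*4 + 8*5 + 7*4 + 5*10 + 7*7
UFP = 36 + 40 + 28 + 50 + 49
UFP = 203

203


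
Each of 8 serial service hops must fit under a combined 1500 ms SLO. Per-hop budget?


Formula: per_stage = total_budget / stages
per_stage = 1500 / 8
per_stage = 187.5 ms

187.5 ms


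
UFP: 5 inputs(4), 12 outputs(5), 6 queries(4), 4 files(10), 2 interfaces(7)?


UFP = EI*4 + EO*5 + EQ*4 + ILF*10 + EIF*7
UFP = 5*4 + 12*5 + 6*4 + 4*10 + 2*7
UFP = 20 + 60 + 24 + 40 + 14
UFP = 158

158


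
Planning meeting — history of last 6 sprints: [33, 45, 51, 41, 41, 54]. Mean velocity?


Formula: Avg velocity = Total points / Number of sprints
Points: [33, 45, 51, 41, 41, 54]
Sum = 33 + 45 + 51 + 41 + 41 + 54 = 265
Avg velocity = 265 / 6 = 44.17 points/sprint

44.17 points/sprint


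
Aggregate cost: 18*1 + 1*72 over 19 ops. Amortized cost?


Formula: Amortized cost = Total cost / Operations
Total cost = (18 * 1) + (1 * 72)
Total cost = 18 + 72 = 90
Amortized = 90 / 19 = 4.7368

4.7368


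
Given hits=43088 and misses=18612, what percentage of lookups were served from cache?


Formula: hit rate = hits / (hits + misses) * 100
hit rate = 43088 / (43088 + 18612) * 100
hit rate = 43088 / 61700 * 100
hit rate = 69.83%

69.83%


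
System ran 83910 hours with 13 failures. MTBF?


Formula: MTBF = Total operating time / Number of failures
MTBF = 83910 / 13
MTBF = 6454.62 hours

6454.62 hours


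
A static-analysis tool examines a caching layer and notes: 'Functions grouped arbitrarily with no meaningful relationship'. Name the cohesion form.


Reasoning: Worst: random grouping
Type: Coincidental cohesion

Coincidental cohesion


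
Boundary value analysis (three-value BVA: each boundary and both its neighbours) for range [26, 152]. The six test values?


Range: [26, 152]
Boundaries: just below min, min, min+1, max-1, max, just above max
Values: [25, 26, 27, 151, 152, 153]

[25, 26, 27, 151, 152, 153]


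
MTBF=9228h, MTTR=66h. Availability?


Availability = MTBF / (MTBF + MTTR)
Availability = 9228 / (9228 + 66)
Availability = 9228 / 9294
Availability = 99.2899%

99.2899%


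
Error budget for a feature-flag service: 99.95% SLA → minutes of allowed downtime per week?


Formula: allowed downtime = period * (100 - SLA) / 100
Period (week) = 10080 minutes
Unavailability fraction = (100 - 99.95) / 100
Allowed downtime = 10080 * (100 - 99.95) / 100
Allowed downtime = 5.04 minutes

5.04 minutes


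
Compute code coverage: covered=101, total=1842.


Coverage = covered / total * 100
Coverage = 101 / 1842 * 100
Coverage = 5.48%

5.48%


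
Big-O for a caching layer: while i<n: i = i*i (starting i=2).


Reasoning: squaring drives double-exponential growth; iterations ~ log log n
Complexity: O(log log n)

O(log log n)


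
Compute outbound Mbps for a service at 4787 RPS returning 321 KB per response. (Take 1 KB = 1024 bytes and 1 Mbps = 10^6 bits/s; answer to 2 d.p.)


Formula: Mbps = payload_bytes * RPS * 8 / 1e6
Payload per request = 321 KB = 321 * 1024 = 328704 bytes
Total bytes/sec = 328704 * 4787 = 1573506048
Total bits/sec = 1573506048 * 8 = 12588048384
Mbps = 12588048384 / 1e6 = 12588.05

12588.05 Mbps


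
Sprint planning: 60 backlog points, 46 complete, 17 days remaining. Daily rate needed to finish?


Formula: Required rate = Remaining points / Days left
Remaining = 60 - 46 = 14 points
Required rate = 14 / 17 = 0.82 points/day

0.82 points/day


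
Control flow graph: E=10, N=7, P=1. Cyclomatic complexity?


Formula: V(G) = E - N + 2P
V(G) = 10 - 7 + 2*1
V(G) = 3 + 2
V(G) = 5

5


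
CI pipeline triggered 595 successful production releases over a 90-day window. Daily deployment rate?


Formula: deployments per day = releases / days
= 595 / 90
= 6.611 deploys/day
(equivalently, 46.28 deploys/week)

6.611 deploys/day


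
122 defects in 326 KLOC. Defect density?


Defect density = defects / KLOC
Defect density = 122 / 326
Defect density = 0.374 defects/KLOC

0.374 defects/KLOC


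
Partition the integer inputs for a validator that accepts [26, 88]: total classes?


Valid range: [26, 88]
Class 1: x < 26 — invalid
Class 2: 26 ≤ x ≤ 88 — valid
Class 3: x > 88 — invalid
Total equivalence classes: 3

3 equivalence classes


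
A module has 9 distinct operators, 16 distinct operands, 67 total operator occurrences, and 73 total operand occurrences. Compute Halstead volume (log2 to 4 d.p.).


Formula: V = N * log2(η), where N = N1 + N2 and η = η1 + η2
η = 9 + 16 = 25
N = 67 + 73 = 140
log2(25) ≈ 4.6439
V = 140 * 4.6439 = 650.15

650.15


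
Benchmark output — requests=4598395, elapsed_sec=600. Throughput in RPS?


Formula: throughput = requests / seconds
throughput = 4598395 / 600
throughput = 7663.99 requests/second

7663.99 requests/second


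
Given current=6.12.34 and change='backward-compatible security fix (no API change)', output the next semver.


Current: 6.12.34
Change category: 'backward-compatible security fix (no API change)' → patch bump
SemVer rule: patch bump → increment PATCH (MAJOR and MINOR unchanged)
New: 6.12.35

6.12.35


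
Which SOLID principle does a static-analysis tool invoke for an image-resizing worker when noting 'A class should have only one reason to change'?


This describes the Single Responsibility Principle (SRP)

Single Responsibility Principle (SRP)


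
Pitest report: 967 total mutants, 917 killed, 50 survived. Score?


Mutation score = killed / total * 100
Mutation score = 917 / 967 * 100
Mutation score = 94.83%

94.83%


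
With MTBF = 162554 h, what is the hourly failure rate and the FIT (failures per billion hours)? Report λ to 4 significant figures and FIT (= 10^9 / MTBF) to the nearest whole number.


Formula: λ = 1 / MTBF; FIT = λ × 1e9 = 1e9 / MTBF
λ = 1 / 162554 ≈ 6.152e-06 failures/hour
FIT = 1e9 / 162554 ≈ 6152 failures per 1e9 hours (nearest whole number)

λ = 6.152e-06 /h, FIT = 6152


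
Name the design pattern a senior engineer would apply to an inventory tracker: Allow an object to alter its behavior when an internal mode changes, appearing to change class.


This matches the State pattern

State


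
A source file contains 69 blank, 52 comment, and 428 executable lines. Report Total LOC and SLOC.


Total LOC = blank + comment + code
Total LOC = 69 + 52 + 428 = 549
SLOC (source only) = code = 428

Total LOC: 549, SLOC: 428


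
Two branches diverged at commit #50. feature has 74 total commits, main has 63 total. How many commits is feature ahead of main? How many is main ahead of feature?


Common ancestor: commit #50
feature commits after divergence: 74 - 50 = 24
main commits after divergence: 63 - 50 = 13
feature is 24 commits ahead of main
main is 13 commits ahead of feature

feature ahead: 24, main ahead: 13


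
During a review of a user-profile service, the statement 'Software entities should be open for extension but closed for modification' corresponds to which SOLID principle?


This describes the Open/Closed Principle (OCP)

Open/Closed Principle (OCP)


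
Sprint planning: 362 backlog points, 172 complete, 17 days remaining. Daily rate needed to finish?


Formula: Required rate = Remaining points / Days left
Remaining = 362 - 172 = 190 points
Required rate = 190 / 17 = 11.18 points/day

11.18 points/day


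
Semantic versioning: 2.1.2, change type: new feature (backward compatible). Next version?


Current: 2.1.2
Change category: 'new feature (backward compatible)' → minor bump
SemVer rule: minor bump → increment MINOR, reset PATCH to 0 (MAJOR unchanged)
New: 2.2.0

2.2.0


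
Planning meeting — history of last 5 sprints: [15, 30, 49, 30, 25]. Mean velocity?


Formula: Avg velocity = Total points / Number of sprints
Points: [15, 30, 49, 30, 25]
Sum = 15 + 30 + 49 + 30 + 25 = 149
Avg velocity = 149 / 5 = 29.8 points/sprint

29.8 points/sprint


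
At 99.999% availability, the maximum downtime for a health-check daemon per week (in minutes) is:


Formula: allowed downtime = period * (100 - SLA) / 100
Period (week) = 10080 minutes
Unavailability fraction = (100 - 99.999) / 100
Allowed downtime = 10080 * (100 - 99.999) / 100
Allowed downtime = 0.1008 minutes

0.1008 minutes


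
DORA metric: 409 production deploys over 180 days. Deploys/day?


Formula: deployments per day = releases / days
= 409 / 180
= 2.272 deploys/day
(equivalently, 15.91 deploys/week)

2.272 deploys/day


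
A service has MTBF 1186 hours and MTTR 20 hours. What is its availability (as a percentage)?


Availability = MTBF / (MTBF + MTTR)
Availability = 1186 / (1186 + 20)
Availability = 1186 / 1206
Availability = 98.3416%

98.3416%


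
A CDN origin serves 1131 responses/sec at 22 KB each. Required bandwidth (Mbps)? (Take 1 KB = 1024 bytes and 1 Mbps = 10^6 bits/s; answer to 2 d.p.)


Formula: Mbps = payload_bytes * RPS * 8 / 1e6
Payload per request = 22 KB = 22 * 1024 = 22528 bytes
Total bytes/sec = 22528 * 1131 = 25479168
Total bits/sec = 25479168 * 8 = 203833344
Mbps = 203833344 / 1e6 = 203.83

203.83 Mbps


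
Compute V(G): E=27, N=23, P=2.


Formula: V(G) = E - N + 2P
V(G) = 27 - 23 + 2*2
V(G) = 4 + 4
V(G) = 8

8


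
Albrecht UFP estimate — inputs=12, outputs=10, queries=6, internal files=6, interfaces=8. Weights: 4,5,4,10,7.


UFP = EI*4 + EO*5 + EQ*4 + ILF*10 + EIF*7
UFP = 12*4 + 10*5 + 6*4 + 6*10 + 8*7
UFP = 48 + 50 + 24 + 60 + 56
UFP = 238

238


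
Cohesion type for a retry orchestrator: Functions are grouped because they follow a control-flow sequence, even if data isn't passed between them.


Reasoning: Grouped by order of execution within a routine, not by data flow
Type: Procedural cohesion

Procedural cohesion


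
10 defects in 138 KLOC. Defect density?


Defect density = defects / KLOC
Defect density = 10 / 138
Defect density = 0.072 defects/KLOC

0.072 defects/KLOC


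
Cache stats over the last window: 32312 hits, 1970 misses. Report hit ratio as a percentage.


Formula: hit rate = hits / (hits + misses) * 100
hit rate = 32312 / (32312 + 1970) * 100
hit rate = 32312 / 34282 * 100
hit rate = 94.25%

94.25%


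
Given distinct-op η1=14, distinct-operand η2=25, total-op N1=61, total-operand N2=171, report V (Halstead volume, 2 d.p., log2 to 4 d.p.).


Formula: V = N * log2(η), where N = N1 + N2 and η = η1 + η2
η = 14 + 25 = 39
N = 61 + 171 = 232
log2(39) ≈ 5.2854
V = 232 * 5.2854 = 1226.21

1226.21


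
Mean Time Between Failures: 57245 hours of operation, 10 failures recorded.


Formula: MTBF = Total operating time / Number of failures
MTBF = 57245 / 10
MTBF = 5724.5 hours

5724.5 hours


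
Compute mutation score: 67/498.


Mutation score = killed / total * 100
Mutation score = 67 / 498 * 100
Mutation score = 13.45%

13.45%


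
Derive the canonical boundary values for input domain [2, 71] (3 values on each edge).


Range: [2, 71]
Boundaries: just below min, min, min+1, max-1, max, just above max
Values: [1, 2, 3, 70, 71, 72]

[1, 2, 3, 70, 71, 72]


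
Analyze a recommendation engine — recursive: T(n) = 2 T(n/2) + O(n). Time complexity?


Reasoning: master theorem case 2 (merge-sort recurrence)
Complexity: O(n log n)

O(n log n)


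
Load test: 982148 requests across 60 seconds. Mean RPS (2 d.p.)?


Formula: throughput = requests / seconds
throughput = 982148 / 60
throughput = 16369.13 requests/second

16369.13 requests/second


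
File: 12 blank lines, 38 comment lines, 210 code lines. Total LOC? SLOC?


Total LOC = blank + comment + code
Total LOC = 12 + 38 + 210 = 260
SLOC (source only) = code = 210

Total LOC: 260, SLOC: 210


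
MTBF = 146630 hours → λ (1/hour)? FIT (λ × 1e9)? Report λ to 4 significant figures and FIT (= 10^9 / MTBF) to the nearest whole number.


Formula: λ = 1 / MTBF; FIT = λ × 1e9 = 1e9 / MTBF
λ = 1 / 146630 ≈ 6.820e-06 failures/hour
FIT = 1e9 / 146630 ≈ 6820 failures per 1e9 hours (nearest whole number)

λ = 6.820e-06 /h, FIT = 6820


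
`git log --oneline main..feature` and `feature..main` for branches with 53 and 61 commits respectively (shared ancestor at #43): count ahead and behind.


Common ancestor: commit #43
feature commits after divergence: 53 - 43 = 10
main commits after divergence: 61 - 43 = 18
feature is 10 commits ahead of main
main is 18 commits ahead of feature

feature ahead: 10, main ahead: 18


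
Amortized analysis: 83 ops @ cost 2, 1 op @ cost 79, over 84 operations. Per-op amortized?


Formula: Amortized cost = Total cost / Operations
Total cost = (83 * 2) + (1 * 79)
Total cost = 166 + 79 = 245
Amortized = 245 / 84 = 2.9167

2.9167


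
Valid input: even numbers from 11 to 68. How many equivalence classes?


Constraint: even integers in [11, 68]
Class 1: x < 11 — out-of-range invalid
Class 2: x in [11,68] but odd — wrong type invalid
Class 3: x in [11,68] and even — valid
Class 4: x > 68 — out-of-range invalid
Total equivalence classes: 4

4 equivalence classes


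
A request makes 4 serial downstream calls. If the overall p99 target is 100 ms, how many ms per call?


Formula: per_stage = total_budget / stages
per_stage = 100 / 4
per_stage = 25.0 ms

25.0 ms


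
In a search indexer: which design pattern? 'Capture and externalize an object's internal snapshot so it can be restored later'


This matches the Memento pattern

Memento
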